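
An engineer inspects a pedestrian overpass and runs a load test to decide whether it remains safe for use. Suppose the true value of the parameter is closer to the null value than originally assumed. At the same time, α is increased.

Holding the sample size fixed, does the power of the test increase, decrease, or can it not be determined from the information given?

The first change alone would make β increase; the second alone would make β decrease. Which effect dominates depends on the magnitudes, which are not given.
Since power = 1 − β, the effect on power is likewise indeterminate.

Cannot be determined from the information given.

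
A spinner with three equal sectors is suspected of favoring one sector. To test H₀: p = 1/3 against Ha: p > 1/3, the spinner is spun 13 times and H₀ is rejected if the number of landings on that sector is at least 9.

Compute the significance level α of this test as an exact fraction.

521/59049

α = P(reject H₀ | H₀ true) = P(Y ≥ 9 | p = 1/3), with Y ~ Binomial(13, 1/3).
Adding the binomial terms for j = 9 through 13 with p = 1/3 yields 521/59049.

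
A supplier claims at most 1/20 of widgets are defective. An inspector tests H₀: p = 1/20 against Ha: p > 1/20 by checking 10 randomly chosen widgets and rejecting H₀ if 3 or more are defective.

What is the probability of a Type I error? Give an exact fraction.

29449106891/2560000000000

α = P(reject H₀ | H₀ true) = P(Y ≥ 3 | p = 1/20), Y ~ Binomial(10, 1/20).
Via the complement, α = 1 − Σ_{j=0}^{2} C(10,j)(1/20)^j(19/20)^{10-j} = 29449106891/2560000000000.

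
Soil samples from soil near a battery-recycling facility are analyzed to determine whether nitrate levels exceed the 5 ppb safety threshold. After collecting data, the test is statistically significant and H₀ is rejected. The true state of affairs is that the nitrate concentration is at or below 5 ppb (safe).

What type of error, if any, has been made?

Type I error

The conventional null hypothesis here is that the nitrate concentration is at or below 5 ppb (safe).
H₀ was rejected, but H₀ is actually true.
Rejecting a true null hypothesis is a Type I error (false positive).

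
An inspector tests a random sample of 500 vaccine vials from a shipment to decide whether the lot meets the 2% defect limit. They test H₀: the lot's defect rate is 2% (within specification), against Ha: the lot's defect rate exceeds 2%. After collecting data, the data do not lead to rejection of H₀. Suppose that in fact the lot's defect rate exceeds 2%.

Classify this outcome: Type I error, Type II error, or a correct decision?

Type II error

H₀ was not rejected, but H₀ is actually false.
Failing to reject a false null hypothesis is a Type II error (false negative).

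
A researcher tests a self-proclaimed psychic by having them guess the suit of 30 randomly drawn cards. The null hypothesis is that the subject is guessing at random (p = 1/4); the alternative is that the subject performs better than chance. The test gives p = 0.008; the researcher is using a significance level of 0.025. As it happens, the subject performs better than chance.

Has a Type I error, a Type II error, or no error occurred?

Neither — the decision is correct.

Since p = 0.008 < α = 0.025, H₀ is rejected.
H₀ is false (actually the subject performs better than chance).
The decision matches the true state — no error.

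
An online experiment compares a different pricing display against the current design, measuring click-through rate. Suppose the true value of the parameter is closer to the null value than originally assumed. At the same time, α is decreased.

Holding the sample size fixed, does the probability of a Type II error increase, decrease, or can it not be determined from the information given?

It increases.

When the true parameter is near the null value, the test has a harder time distinguishing Ha from H₀. Tightening α shrinks the rejection region. When Ha holds, fewer sample outcomes clear the stricter threshold, so more fall in the acceptance region. Both changes push β in the same direction.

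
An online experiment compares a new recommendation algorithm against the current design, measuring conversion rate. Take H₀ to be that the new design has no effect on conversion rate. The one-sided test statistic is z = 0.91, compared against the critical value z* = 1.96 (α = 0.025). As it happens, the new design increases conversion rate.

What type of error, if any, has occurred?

Type II error

Since z = 0.91 ≤ z* = 1.96, H₀ is not rejected.
H₀ is false (actually the new design increases conversion rate).
Failing to reject a false H₀ is a Type II error.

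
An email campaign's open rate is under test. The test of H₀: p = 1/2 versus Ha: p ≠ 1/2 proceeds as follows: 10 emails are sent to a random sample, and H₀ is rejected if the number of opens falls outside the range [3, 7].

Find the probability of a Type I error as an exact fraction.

Under H₀, S ~ Binomial(10, 1/2); α is the probability of landing in either tail, P(S ≤ 2) + P(S ≥ 8).
The two tails are symmetric, so α = 2·(1 + 10 + 45)/2^10 = 112/1024 = 7/64.

7/64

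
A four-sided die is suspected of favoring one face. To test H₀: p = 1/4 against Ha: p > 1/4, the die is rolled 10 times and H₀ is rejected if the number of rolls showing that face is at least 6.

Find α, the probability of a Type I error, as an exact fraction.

10343/524288

Under H₀, S ~ Binomial(10, 1/4), and α = P(S ≥ 6).
Summing C(10,j)(1/4)^j(3/4)^{10−j} for j = 6,…,10 gives 10343/524288.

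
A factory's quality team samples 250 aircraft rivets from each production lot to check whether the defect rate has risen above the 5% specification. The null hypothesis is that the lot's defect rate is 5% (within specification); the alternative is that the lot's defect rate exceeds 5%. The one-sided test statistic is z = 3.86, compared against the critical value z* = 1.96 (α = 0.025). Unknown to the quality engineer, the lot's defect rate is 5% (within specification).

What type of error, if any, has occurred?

Type I error

Since z = 3.86 > z* = 1.96, H₀ is rejected.
H₀ is true (actually the lot's defect rate is 5% (within specification)).
Rejecting a true H₀ is a Type I error.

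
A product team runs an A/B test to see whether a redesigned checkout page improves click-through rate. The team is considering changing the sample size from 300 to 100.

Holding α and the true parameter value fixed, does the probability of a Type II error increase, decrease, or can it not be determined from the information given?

A smaller sample increases the standard error, so the sampling distributions under H₀ and Ha overlap more.

It increases.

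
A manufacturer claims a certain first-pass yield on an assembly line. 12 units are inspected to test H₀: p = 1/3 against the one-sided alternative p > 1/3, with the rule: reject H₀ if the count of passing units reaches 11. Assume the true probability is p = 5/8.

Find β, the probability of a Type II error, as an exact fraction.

66717523611/68719476736

Under the alternative p = 5/8, Y ~ Binomial(12, 5/8); β is the probability the test does not reject, P(Y < 11).
Equivalently, β = 1 − P(Y ≥ 11) = 66717523611/68719476736.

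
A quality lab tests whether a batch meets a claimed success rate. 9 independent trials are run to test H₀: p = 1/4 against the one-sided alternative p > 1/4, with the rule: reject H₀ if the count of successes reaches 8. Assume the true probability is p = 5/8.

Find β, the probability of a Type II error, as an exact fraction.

3803679/4194304

A Type II error is failing to reject when Ha holds: with p = 5/8, β = P(X ≤ 7).
Summing C(9,j)·(5/8)^j·(3/8)^{9-j} for j = 0..7 gives 3803679/4194304.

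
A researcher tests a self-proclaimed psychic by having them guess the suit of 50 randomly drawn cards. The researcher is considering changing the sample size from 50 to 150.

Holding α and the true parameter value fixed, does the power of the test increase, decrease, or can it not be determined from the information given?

It increases.

Increasing n separates the H₀ and Ha sampling distributions, so under Ha fewer outcomes land in the acceptance region.
Since power = 1 − β and β decreases, power increases.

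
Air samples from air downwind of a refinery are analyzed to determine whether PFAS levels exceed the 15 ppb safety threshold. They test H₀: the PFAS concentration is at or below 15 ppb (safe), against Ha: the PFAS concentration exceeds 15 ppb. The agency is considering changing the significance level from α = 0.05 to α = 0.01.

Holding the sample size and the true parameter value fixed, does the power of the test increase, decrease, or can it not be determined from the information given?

It decreases.

Tightening α shrinks the rejection region. When Ha holds, fewer sample outcomes clear the stricter threshold, so more fall in the acceptance region.
Since power = 1 − β and β increases, power decreases.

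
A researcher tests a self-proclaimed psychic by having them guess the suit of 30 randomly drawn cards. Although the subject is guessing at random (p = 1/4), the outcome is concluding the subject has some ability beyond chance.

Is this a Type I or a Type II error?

Type I error

The null hypothesis here is that the subject is guessing at random (p = 1/4).
'Concluding the subject has some ability beyond chance' corresponds to rejecting H₀.
H₀ was rejected but H₀ is true — a Type I error (false positive).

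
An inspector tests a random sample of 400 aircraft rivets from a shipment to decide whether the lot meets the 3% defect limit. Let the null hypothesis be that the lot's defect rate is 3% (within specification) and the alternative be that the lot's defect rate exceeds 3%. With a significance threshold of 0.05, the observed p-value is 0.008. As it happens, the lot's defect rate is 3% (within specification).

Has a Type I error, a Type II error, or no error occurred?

Type I error

Since p = 0.008 < α = 0.05, H₀ is rejected.
H₀ is true (actually the lot's defect rate is 3% (within specification)).
Rejecting a true H₀ is a Type I error.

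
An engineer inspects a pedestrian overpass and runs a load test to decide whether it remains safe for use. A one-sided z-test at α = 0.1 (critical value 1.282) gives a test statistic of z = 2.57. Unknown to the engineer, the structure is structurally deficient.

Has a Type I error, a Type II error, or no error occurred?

Neither — the decision is correct.

The conventional null hypothesis is that the structure meets the required load capacity (safe).
Since z = 2.57 > z* = 1.282, H₀ is rejected.
H₀ is false (actually the structure is structurally deficient).
The decision matches the true state — no error.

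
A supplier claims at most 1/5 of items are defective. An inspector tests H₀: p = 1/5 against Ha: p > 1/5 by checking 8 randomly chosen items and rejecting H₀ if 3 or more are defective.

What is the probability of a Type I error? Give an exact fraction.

α = P(reject H₀ | H₀ true) = P(X ≥ 3 | p = 1/5), X ~ Binomial(8, 1/5).
α = 1 − P(X ≤ 2) = 1 − 311296/390625 = 79329/390625.

79329/390625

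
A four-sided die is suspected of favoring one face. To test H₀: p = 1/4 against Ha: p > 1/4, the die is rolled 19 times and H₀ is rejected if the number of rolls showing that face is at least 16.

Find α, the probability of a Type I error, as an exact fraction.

1735/17179869184

The Type I error probability is α = P(S ≥ 16) computed under H₀, where S ~ Binomial(19, 1/4).
P(S ≥ 16) = Σ_{j=16}^{19} C(19,j)·(1/4)^j·(3/4)^{19-j} = 1735/17179869184.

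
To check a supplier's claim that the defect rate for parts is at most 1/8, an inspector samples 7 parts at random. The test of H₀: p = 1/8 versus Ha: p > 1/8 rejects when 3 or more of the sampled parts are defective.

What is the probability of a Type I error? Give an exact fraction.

97119/2097152

Under H₀, K ~ Binomial(7, 1/8); the Type I error rate is P(K ≥ 3).
Via the complement, α = 1 − Σ_{j=0}^{2} C(7,j)(1/8)^j(7/8)^{7-j} = 97119/2097152.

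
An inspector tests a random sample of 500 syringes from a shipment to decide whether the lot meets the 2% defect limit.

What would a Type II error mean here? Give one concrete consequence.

A Type II error would mean concluding that the lot's defect rate is 2% (within specification) (or at least failing to establish that the lot's defect rate exceeds 2%) when in fact the lot's defect rate exceeds 2%. Consequence: customers receive syringes with an unacceptably high defect rate.

With the conventional null hypothesis that the lot's defect rate is 2% (within specification):
A Type II error is failing to reject H₀ when H₀ is false.
Here that means accepting the lot and shipping it when actually the lot's defect rate exceeds 2%.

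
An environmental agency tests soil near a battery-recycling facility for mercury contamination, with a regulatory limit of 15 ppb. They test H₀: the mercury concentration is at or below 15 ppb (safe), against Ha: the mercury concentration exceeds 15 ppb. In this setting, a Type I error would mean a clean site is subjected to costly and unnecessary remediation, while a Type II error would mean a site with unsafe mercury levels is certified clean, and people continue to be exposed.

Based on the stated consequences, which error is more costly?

The Type II consequence (a site with unsafe mercury levels is certified clean, and people continue to be exposed) is more severe than the Type I consequence (a clean site is subjected to costly and unnecessary remediation).

Type II error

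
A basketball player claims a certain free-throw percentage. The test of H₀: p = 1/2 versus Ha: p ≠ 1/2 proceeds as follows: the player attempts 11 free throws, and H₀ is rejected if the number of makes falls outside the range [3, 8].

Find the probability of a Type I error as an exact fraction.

The significance level is the null-hypothesis probability of the rejection region {≤2} ∪ {≥9}.
Each tail has probability (1 + 11 + 55)/2048; doubling gives α = 134/2048 = 67/1024.

67/1024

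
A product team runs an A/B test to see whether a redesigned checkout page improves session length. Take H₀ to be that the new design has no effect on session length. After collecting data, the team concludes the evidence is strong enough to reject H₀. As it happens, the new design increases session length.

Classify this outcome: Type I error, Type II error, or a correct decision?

No error (correct decision).

The test rejected a false H₀ — the decision matches the true state.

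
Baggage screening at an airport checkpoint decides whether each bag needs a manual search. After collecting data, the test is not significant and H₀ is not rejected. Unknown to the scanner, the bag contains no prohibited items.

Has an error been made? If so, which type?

The conventional null hypothesis here is that the bag contains no prohibited items.
The test retained a true H₀ — the decision matches the true state.

No error — this is a correct decision.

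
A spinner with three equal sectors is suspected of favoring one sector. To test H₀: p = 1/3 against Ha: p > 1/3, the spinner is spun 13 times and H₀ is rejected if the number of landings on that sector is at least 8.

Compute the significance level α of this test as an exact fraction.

α = P(reject H₀ | H₀ true) = P(K ≥ 8 | p = 1/3), with K ~ Binomial(13, 1/3).
Summing C(13,j)(1/3)^j(2/3)^{13−j} for j = 8,…,13 gives 6139/177147.

6139/177147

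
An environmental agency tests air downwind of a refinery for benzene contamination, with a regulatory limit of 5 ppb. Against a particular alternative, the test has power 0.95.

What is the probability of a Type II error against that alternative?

0.05

Power = 1 − β, so β = 1 − 0.95 = 0.05.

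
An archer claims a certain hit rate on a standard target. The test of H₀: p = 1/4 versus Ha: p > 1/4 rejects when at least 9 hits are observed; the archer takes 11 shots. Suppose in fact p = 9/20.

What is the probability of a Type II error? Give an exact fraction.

8070737386943/8192000000000

Under the alternative p = 9/20, Y ~ Binomial(11, 9/20); β is the probability the test does not reject, P(Y < 9).
Adding the binomial probabilities P(Y=0)+…+P(Y=8) at p = 9/20 gives 8070737386943/8192000000000.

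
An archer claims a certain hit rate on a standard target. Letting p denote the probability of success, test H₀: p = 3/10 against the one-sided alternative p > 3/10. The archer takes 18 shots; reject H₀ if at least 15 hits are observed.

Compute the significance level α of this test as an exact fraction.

217773361539/50000000000000000

Under H₀, S ~ Binomial(18, 3/10), and α = P(S ≥ 15).
Summing C(18,j)(3/10)^j(7/10)^{18−j} for j = 15,…,18 gives 217773361539/50000000000000000.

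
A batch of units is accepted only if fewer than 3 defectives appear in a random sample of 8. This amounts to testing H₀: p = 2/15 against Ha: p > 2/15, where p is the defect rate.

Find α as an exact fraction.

67527008/854296875

The significance level is the probability, assuming p = 2/15, of seeing 3 or more defectives in 8 draws.
Via the complement, α = 1 − Σ_{j=0}^{2} C(8,j)(2/15)^j(13/15)^{8-j} = 67527008/854296875.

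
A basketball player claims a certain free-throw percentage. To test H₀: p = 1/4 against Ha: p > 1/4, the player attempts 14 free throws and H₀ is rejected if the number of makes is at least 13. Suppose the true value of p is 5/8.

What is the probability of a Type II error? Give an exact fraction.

A Type II error is failing to reject when Ha holds: with p = 5/8, β = P(S ≤ 12).
Summing C(14,j)·(5/8)^j·(3/8)^{14-j} for j = 0..12 gives 4340673464229/4398046511104.

4340673464229/4398046511104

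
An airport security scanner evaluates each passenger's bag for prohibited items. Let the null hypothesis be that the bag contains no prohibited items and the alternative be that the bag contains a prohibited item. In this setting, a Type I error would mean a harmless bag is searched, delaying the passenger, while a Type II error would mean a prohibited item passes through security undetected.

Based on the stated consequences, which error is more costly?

Type II error

The Type II consequence (a prohibited item passes through security undetected) is more severe than the Type I consequence (a harmless bag is searched, delaying the passenger).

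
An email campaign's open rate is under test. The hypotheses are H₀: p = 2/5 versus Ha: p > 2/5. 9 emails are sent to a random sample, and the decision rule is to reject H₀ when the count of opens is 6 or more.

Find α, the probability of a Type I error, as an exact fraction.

194048/1953125

The Type I error probability is α = P(X ≥ 6) computed under H₀, where X ~ Binomial(9, 2/5).
Adding the binomial terms for j = 6 through 9 with p = 2/5 yields 194048/1953125.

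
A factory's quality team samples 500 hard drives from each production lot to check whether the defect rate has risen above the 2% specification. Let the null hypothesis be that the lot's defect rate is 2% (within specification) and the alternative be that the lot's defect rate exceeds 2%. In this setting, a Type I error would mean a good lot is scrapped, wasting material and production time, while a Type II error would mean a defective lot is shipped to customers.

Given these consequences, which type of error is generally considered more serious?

The Type II consequence (a defective lot is shipped to customers) is more severe than the Type I consequence (a good lot is scrapped, wasting material and production time).

Type II error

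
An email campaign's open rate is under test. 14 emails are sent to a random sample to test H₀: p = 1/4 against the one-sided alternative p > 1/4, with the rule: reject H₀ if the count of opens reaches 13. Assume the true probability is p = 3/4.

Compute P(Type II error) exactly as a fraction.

A Type II error is failing to reject when Ha holds: with p = 3/4, β = P(S ≤ 12).
Adding the binomial probabilities P(S=0)+…+P(S=12) at p = 3/4 gives 241331965/268435456.

241331965/268435456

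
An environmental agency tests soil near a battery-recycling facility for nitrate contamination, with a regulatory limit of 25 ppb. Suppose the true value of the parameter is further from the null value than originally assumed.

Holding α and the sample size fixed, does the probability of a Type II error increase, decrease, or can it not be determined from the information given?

The further the true parameter sits from the null value, the more of the Ha sampling distribution falls in the rejection region.

It decreases.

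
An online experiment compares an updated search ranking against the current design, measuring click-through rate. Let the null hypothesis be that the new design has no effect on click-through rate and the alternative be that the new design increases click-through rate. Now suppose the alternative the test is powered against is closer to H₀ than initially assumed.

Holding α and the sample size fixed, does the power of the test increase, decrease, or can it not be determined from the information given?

It decreases.

A smaller departure from H₀ means the test statistic under Ha is distributed closer to where it would be under H₀; rejection becomes less likely.
Since power = 1 − β and β increases, power decreases.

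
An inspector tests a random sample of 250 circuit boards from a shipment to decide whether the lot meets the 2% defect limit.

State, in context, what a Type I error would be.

With the conventional null hypothesis that the lot's defect rate is 2% (within specification):
A Type I error is rejecting H₀ when H₀ is true.
Here that means rejecting the lot and scrapping or reworking it when actually the lot's defect rate is 2% (within specification).

A Type I error would mean concluding that the lot's defect rate exceeds 2% when in fact the lot's defect rate is 2% (within specification).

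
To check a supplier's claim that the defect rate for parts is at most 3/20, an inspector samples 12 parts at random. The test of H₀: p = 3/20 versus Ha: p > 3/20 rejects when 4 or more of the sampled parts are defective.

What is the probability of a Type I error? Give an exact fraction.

75535426487313/819200000000000

Under H₀, X ~ Binomial(12, 3/20); the Type I error rate is P(X ≥ 4).
Computing the lower-tail complement: 1 − 743664573512687/819200000000000 = 75535426487313/819200000000000.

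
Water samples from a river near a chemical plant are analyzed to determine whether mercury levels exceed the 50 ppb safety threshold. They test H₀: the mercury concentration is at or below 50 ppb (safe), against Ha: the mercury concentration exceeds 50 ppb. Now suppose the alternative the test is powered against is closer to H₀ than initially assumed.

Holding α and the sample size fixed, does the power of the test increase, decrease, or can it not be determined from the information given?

It decreases.

A smaller true effect puts the Ha sampling distribution closer to H₀, so more of it falls in the non-rejection region.
Since power = 1 − β and β increases, power decreases.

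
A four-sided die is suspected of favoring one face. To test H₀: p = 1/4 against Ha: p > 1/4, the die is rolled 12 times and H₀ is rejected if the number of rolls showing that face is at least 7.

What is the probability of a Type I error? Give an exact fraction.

119561/8388608

Under H₀, S ~ Binomial(12, 1/4), and α = P(S ≥ 7).
Adding the binomial terms for j = 7 through 12 with p = 1/4 yields 119561/8388608.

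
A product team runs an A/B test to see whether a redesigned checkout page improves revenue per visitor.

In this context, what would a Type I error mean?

A Type I error would mean concluding that the new design increases revenue per visitor when in fact the new design has no effect on revenue per visitor.

With the conventional null hypothesis that the new design has no effect on revenue per visitor:
A Type I error is rejecting H₀ when H₀ is true.
Here that means shipping the new feature to all users when actually the new design has no effect on revenue per visitor.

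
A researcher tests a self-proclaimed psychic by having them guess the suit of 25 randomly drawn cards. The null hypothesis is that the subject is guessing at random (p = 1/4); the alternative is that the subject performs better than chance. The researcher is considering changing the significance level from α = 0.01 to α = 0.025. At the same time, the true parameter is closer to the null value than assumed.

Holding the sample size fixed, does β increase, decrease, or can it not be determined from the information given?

The first change alone would make β decrease; the second alone would make β increase. Which effect dominates depends on the magnitudes, which are not given.

Cannot be determined from the information given.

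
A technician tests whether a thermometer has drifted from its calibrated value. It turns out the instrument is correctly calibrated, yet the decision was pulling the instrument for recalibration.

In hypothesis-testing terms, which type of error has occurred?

Type I error

The null hypothesis here is that the instrument is correctly calibrated.
'Pulling the instrument for recalibration' corresponds to rejecting H₀.
H₀ was rejected but H₀ is true — a Type I error (false positive).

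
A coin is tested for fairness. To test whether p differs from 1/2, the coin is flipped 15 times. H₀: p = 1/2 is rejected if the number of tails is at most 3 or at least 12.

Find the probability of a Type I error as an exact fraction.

9/256

The significance level is the null-hypothesis probability of the rejection region {≤3} ∪ {≥12}.
By symmetry, α = 2·P(S ≤ 3) = 2·(1 + 15 + 105 + 455)/32768 = 1152/32768 = 9/256.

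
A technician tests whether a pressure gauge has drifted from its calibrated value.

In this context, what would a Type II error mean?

A Type II error would mean concluding that the instrument is correctly calibrated (or at least failing to establish that the instrument has drifted out of calibration) when in fact the instrument has drifted out of calibration.

With the conventional null hypothesis that the instrument is correctly calibrated:
A Type II error is failing to reject H₀ when H₀ is false.
Here that means leaving the instrument in service when actually the instrument has drifted out of calibration.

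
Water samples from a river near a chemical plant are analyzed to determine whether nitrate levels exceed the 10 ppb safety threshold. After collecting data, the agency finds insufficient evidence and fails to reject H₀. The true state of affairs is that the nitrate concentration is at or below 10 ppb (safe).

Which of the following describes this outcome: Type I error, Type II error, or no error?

No error (correct decision).

The conventional null hypothesis here is that the nitrate concentration is at or below 10 ppb (safe).
The test retained a true H₀ — the decision matches the true state.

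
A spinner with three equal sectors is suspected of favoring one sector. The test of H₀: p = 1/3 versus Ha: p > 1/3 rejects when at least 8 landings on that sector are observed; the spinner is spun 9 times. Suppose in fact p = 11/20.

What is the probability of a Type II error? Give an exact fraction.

123069745737/128000000000

Under the alternative p = 11/20, S ~ Binomial(9, 11/20); β is the probability the test does not reject, P(S < 8).
Adding the binomial probabilities P(S=0)+…+P(S=7) at p = 11/20 gives 123069745737/128000000000.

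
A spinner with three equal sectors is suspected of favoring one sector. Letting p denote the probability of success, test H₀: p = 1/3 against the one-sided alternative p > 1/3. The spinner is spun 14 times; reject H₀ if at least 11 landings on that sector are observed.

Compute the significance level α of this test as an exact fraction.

Under H₀, K ~ Binomial(14, 1/3), and α = P(K ≥ 11).
Adding the binomial terms for j = 11 through 14 with p = 1/3 yields 3305/4782969.

3305/4782969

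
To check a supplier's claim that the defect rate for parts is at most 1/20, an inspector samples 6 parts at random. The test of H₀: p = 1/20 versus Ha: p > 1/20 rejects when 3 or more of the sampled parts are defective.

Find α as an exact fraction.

Under H₀, S ~ Binomial(6, 1/20); the Type I error rate is P(S ≥ 3).
α = 1 − P(S ≤ 2) = 1 − 6385729/6400000 = 14271/6400000.

14271/6400000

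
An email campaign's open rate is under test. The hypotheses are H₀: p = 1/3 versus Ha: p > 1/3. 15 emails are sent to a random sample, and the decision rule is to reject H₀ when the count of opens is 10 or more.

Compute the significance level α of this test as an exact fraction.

The Type I error probability is α = P(Y ≥ 10) computed under H₀, where Y ~ Binomial(15, 1/3).
P(Y ≥ 10) = Σ_{j=10}^{15} C(15,j)·(1/3)^j·(2/3)^{15-j} = 122027/14348907.

122027/14348907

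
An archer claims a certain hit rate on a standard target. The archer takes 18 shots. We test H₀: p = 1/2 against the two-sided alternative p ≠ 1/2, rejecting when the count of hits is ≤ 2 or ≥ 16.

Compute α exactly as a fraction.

43/32768

The significance level is the null-hypothesis probability of the rejection region {≤2} ∪ {≥16}.
Each tail has probability (1 + 18 + 153)/262144; doubling gives α = 344/262144 = 43/32768.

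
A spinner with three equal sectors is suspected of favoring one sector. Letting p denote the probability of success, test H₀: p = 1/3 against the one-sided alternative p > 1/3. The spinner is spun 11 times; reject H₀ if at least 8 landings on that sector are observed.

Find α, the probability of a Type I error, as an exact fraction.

521/59049

Under H₀, X ~ Binomial(11, 1/3), and α = P(X ≥ 8).
P(X ≥ 8) = Σ_{j=8}^{11} C(11,j)·(1/3)^j·(2/3)^{11-j} = 521/59049.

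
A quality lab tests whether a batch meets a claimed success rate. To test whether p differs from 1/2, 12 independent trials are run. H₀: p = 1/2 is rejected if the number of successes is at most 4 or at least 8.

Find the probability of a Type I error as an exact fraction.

α = P(X ≤ 4 or X ≥ 8 | p = 1/2), X ~ Binomial(12, 1/2).
Each tail has probability (1 + 12 + 66 + 220 + 495)/4096; doubling gives α = 1588/4096 = 397/1024.

397/1024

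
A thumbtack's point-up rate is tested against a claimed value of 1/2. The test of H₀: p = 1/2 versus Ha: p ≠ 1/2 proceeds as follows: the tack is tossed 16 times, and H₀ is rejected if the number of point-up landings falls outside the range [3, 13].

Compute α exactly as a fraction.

α = P(Y ≤ 2 or Y ≥ 14 | p = 1/2), Y ~ Binomial(16, 1/2).
By symmetry, α = 2·P(Y ≤ 2) = 2·(1 + 16 + 120)/65536 = 274/65536 = 137/32768.

137/32768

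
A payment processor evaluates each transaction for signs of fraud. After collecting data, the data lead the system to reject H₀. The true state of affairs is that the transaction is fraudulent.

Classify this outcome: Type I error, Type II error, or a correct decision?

No error — this is a correct decision.

The conventional null hypothesis here is that the transaction is legitimate.
The test rejected a false H₀ — the decision matches the true state.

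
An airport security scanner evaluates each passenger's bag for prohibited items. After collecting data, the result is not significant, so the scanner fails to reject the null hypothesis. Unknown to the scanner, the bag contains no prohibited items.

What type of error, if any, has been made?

The conventional null hypothesis here is that the bag contains no prohibited items.
The test retained a true H₀ — the decision matches the true state.

Neither — the decision is correct.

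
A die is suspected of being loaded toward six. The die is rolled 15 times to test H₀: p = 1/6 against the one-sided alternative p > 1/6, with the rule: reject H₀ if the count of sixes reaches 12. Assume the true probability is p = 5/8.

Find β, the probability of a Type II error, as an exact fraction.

7681591069083/8796093022208

Under the alternative p = 5/8, Y ~ Binomial(15, 5/8); β is the probability the test does not reject, P(Y < 12).
Summing C(15,j)·(5/8)^j·(3/8)^{15-j} for j = 0..11 gives 7681591069083/8796093022208.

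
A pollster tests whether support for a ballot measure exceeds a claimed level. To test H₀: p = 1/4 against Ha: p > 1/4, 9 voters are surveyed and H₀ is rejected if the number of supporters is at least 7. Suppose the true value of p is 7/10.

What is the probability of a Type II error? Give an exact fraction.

β = P(fail to reject H₀ | Ha true) = P(S ≤ 6 | p = 7/10), S ~ Binomial(9, 7/10).
Equivalently, β = 1 − P(S ≥ 7) = 268584417/500000000.

268584417/500000000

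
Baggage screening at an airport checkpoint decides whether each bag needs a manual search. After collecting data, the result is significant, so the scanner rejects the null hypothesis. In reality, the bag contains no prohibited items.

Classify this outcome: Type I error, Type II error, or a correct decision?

Type I error

The conventional null hypothesis here is that the bag contains no prohibited items.
H₀ was rejected, but H₀ is actually true.
Rejecting a true null hypothesis is a Type I error (false positive).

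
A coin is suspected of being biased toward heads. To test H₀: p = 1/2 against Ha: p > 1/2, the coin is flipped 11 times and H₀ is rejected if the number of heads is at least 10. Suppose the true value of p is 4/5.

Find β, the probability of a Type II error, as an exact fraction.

A Type II error is failing to reject when Ha holds: with p = 4/5, β = P(X ≤ 9).
Adding the binomial probabilities P(X=0)+…+P(X=9) at p = 4/5 gives 6619897/9765625.

6619897/9765625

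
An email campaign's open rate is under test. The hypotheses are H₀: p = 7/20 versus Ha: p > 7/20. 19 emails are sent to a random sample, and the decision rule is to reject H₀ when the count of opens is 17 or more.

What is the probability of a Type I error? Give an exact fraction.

α = P(reject H₀ | H₀ true) = P(X ≥ 17 | p = 7/20), with X ~ Binomial(19, 7/20).
Summing C(19,j)(7/20)^j(13/20)^{19−j} for j = 17,…,19 gives 7136406277585549139/5242880000000000000000000.

7136406277585549139/5242880000000000000000000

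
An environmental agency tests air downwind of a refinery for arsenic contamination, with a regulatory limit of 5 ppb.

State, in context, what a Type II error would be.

A Type II error would mean concluding that the arsenic concentration is at or below 5 ppb (safe) (or at least failing to establish that the arsenic concentration exceeds 5 ppb) when in fact the arsenic concentration exceeds 5 ppb.

With the conventional null hypothesis that the arsenic concentration is at or below 5 ppb (safe):
A Type II error is failing to reject H₀ when H₀ is false.
Here that means certifying the site as safe when actually the arsenic concentration exceeds 5 ppb.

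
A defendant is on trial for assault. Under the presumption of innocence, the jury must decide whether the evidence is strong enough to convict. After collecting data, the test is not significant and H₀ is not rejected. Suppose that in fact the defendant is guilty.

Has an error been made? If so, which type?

Type II error

The conventional null hypothesis here is that the defendant is innocent.
H₀ was not rejected, but H₀ is actually false.
Failing to reject a false null hypothesis is a Type II error (false negative).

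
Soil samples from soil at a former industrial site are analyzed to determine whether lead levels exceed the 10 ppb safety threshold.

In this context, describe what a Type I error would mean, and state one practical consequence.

With the conventional null hypothesis that the lead concentration is at or below 10 ppb (safe):
A Type I error is rejecting H₀ when H₀ is true.
Here that means declaring the site contaminated and ordering remediation when actually the lead concentration is at or below 10 ppb (safe).

A Type I error would mean concluding that the lead concentration exceeds 10 ppb when in fact the lead concentration is at or below 10 ppb (safe). Consequence: a clean site is subjected to costly and unnecessary remediation.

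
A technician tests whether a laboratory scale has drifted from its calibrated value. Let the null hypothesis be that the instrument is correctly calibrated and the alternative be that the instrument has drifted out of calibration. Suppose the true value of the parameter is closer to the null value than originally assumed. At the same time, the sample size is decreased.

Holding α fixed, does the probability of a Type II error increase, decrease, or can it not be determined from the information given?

It increases.

A smaller true effect puts the Ha sampling distribution closer to H₀, so more of it falls in the non-rejection region. With less data the test statistic is noisier; under Ha, more outcomes land inside the acceptance region. Both changes push β in the same direction.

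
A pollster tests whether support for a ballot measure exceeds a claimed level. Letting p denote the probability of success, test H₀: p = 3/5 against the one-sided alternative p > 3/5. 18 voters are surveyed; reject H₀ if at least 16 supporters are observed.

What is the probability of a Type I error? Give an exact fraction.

α = P(reject H₀ | H₀ true) = P(Y ≥ 16 | p = 3/5), with Y ~ Binomial(18, 3/5).
Adding the binomial terms for j = 16 through 18 with p = 3/5 yields 31381059609/3814697265625.

31381059609/3814697265625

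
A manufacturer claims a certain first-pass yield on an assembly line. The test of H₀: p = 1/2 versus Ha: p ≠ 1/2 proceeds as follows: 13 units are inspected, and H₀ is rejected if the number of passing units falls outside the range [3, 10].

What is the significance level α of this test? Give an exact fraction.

α = P(X ≤ 2 or X ≥ 11 | p = 1/2), X ~ Binomial(13, 1/2).
The two tails are symmetric, so α = 2·(1 + 13 + 78)/2^13 = 184/8192 = 23/1024.

23/1024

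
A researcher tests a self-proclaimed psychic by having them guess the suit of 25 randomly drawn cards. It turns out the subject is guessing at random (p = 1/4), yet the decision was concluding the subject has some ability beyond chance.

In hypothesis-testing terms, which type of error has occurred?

Type I error

The null hypothesis here is that the subject is guessing at random (p = 1/4).
'Concluding the subject has some ability beyond chance' corresponds to rejecting H₀.
H₀ was rejected but H₀ is true — a Type I error (false positive).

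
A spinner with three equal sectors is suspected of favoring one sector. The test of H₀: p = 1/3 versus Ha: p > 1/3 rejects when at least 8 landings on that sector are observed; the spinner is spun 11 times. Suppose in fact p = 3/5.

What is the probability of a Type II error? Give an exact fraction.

6872224/9765625

β = P(fail to reject H₀ | Ha true) = P(X ≤ 7 | p = 3/5), X ~ Binomial(11, 3/5).
Equivalently, β = 1 − P(X ≥ 8) = 6872224/9765625.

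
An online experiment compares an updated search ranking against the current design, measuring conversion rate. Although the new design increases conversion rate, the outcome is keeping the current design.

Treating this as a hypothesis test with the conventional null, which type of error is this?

Type II error

The null hypothesis here is that the new design has no effect on conversion rate.
'Keeping the current design' corresponds to failing to reject H₀.
H₀ was not rejected but H₀ is false — a Type II error (false negative).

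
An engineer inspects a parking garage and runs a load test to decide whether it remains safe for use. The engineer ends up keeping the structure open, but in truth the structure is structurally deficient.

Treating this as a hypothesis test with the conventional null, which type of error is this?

Type II error

The null hypothesis here is that the structure meets the required load capacity (safe).
'Keeping the structure open' corresponds to failing to reject H₀.
H₀ was not rejected but H₀ is false — a Type II error (false negative).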